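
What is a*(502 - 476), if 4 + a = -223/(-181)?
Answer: -13026/181 ≈ -71.967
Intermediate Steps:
a = -501/181 (a = -4 - 223/(-181) = -4 - 223*(-1/181) = -4 + 223/181 = -501/181 ≈ -2.7680)
a*(502 - 476) = -501*(502 - 476)/181 = -501/181*26 = -13026/181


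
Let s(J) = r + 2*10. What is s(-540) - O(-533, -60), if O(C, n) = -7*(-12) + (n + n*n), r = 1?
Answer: -3603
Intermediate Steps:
s(J) = 21 (s(J) = 1 + 2*10 = 1 + 20 = 21)
O(C, n) = 84 + n + n² (O(C, n) = 84 + (n + n²) = 84 + n + n²)
s(-540) - O(-533, -60) = 21 - (84 - 60 + (-60)²) = 21 - (84 - 60 + 3600) = 21 - 1*3624 = 21 - 3624 = -3603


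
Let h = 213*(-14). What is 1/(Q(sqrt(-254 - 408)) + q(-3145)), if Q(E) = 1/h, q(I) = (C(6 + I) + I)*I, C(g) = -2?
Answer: 2982/29513793329 ≈ 1.0104e-7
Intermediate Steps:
h = -2982
q(I) = I*(-2 + I) (q(I) = (-2 + I)*I = I*(-2 + I))
Q(E) = -1/2982 (Q(E) = 1/(-2982) = -1/2982)
1/(Q(sqrt(-254 - 408)) + q(-3145)) = 1/(-1/2982 - 3145*(-2 - 3145)) = 1/(-1/2982 - 3145*(-3147)) = 1/(-1/2982 + 9897315) = 1/(29513793329/2982) = 2982/29513793329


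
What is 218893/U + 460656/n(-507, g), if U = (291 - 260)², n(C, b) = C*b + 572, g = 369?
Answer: 40383261907/179237071 ≈ 225.31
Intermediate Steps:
n(C, b) = 572 + C*b
U = 961 (U = 31² = 961)
218893/U + 460656/n(-507, g) = 218893/961 + 460656/(572 - 507*369) = 218893*(1/961) + 460656/(572 - 187083) = 218893/961 + 460656/(-186511) = 218893/961 + 460656*(-1/186511) = 218893/961 - 460656/186511 = 40383261907/179237071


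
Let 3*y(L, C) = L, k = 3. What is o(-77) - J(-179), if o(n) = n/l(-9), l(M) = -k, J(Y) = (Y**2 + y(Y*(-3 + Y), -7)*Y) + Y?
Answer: 5735953/3 ≈ 1.9120e+6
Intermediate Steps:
y(L, C) = L/3
J(Y) = Y + Y**2 + Y**2*(-3 + Y)/3 (J(Y) = (Y**2 + ((Y*(-3 + Y))/3)*Y) + Y = (Y**2 + (Y*(-3 + Y)/3)*Y) + Y = (Y**2 + Y**2*(-3 + Y)/3) + Y = Y + Y**2 + Y**2*(-3 + Y)/3)
l(M) = -3 (l(M) = -1*3 = -3)
o(n) = -n/3 (o(n) = n/(-3) = n*(-1/3) = -n/3)
o(-77) - J(-179) = -1/3*(-77) - (-179 + (1/3)*(-179)**3) = 77/3 - (-179 + (1/3)*(-5735339)) = 77/3 - (-179 - 5735339/3) = 77/3 - 1*(-5735876/3) = 77/3 + 5735876/3 = 5735953/3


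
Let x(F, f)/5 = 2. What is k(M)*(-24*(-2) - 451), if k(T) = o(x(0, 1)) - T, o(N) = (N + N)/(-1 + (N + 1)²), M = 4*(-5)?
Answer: -48763/6 ≈ -8127.2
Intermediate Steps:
x(F, f) = 10 (x(F, f) = 5*2 = 10)
M = -20
o(N) = 2*N/(-1 + (1 + N)²) (o(N) = (2*N)/(-1 + (1 + N)²) = 2*N/(-1 + (1 + N)²))
k(T) = ⅙ - T (k(T) = 2/(2 + 10) - T = 2/12 - T = 2*(1/12) - T = ⅙ - T)
k(M)*(-24*(-2) - 451) = (⅙ - 1*(-20))*(-24*(-2) - 451) = (⅙ + 20)*(48 - 451) = (121/6)*(-403) = -48763/6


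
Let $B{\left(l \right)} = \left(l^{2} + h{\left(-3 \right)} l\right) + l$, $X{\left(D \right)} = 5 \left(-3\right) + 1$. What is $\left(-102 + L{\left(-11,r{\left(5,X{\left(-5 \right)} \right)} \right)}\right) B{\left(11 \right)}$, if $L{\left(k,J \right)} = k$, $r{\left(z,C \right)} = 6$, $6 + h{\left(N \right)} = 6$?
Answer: $-14916$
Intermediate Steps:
$h{\left(N \right)} = 0$ ($h{\left(N \right)} = -6 + 6 = 0$)
$X{\left(D \right)} = -14$ ($X{\left(D \right)} = -15 + 1 = -14$)
$B{\left(l \right)} = l + l^{2}$ ($B{\left(l \right)} = \left(l^{2} + 0 l\right) + l = \left(l^{2} + 0\right) + l = l^{2} + l = l + l^{2}$)
$\left(-102 + L{\left(-11,r{\left(5,X{\left(-5 \right)} \right)} \right)}\right) B{\left(11 \right)} = \left(-102 - 11\right) 11 \left(1 + 11\right) = - 113 \cdot 11 \cdot 12 = \left(-113\right) 132 = -14916$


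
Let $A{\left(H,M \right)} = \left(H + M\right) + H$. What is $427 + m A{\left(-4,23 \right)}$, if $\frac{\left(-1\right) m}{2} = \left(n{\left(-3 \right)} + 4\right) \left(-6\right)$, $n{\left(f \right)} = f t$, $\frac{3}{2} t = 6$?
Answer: $-1013$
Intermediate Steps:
$t = 4$ ($t = \frac{2}{3} \cdot 6 = 4$)
$n{\left(f \right)} = 4 f$ ($n{\left(f \right)} = f 4 = 4 f$)
$A{\left(H,M \right)} = M + 2 H$
$m = -96$ ($m = - 2 \left(4 \left(-3\right) + 4\right) \left(-6\right) = - 2 \left(-12 + 4\right) \left(-6\right) = - 2 \left(\left(-8\right) \left(-6\right)\right) = \left(-2\right) 48 = -96$)
$427 + m A{\left(-4,23 \right)} = 427 - 96 \left(23 + 2 \left(-4\right)\right) = 427 - 96 \left(23 - 8\right) = 427 - 1440 = -1013$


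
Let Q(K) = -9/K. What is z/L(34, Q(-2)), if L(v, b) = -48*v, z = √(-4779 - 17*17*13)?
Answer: -I*√2134/816 ≈ -0.056612*I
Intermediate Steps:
z = 2*I*√2134 (z = √(-4779 - 289*13) = √(-4779 - 3757) = √(-8536) = 2*I*√2134 ≈ 92.391*I)
z/L(34, Q(-2)) = (2*I*√2134)/((-48*34)) = (2*I*√2134)/(-1632) = (2*I*√2134)*(-1/1632) = -I*√2134/816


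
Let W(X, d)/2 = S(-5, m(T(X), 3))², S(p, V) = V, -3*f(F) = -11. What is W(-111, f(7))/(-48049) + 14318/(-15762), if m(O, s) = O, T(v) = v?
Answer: -538186393/378674169 ≈ -1.4212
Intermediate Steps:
f(F) = 11/3 (f(F) = -⅓*(-11) = 11/3)
W(X, d) = 2*X²
W(-111, f(7))/(-48049) + 14318/(-15762) = (2*(-111)²)/(-48049) + 14318/(-15762) = (2*12321)*(-1/48049) + 14318*(-1/15762) = 24642*(-1/48049) - 7159/7881 = -24642/48049 - 7159/7881 = -538186393/378674169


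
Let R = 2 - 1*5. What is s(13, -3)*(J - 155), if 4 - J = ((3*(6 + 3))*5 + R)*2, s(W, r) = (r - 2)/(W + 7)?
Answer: 415/4 ≈ 103.75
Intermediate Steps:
s(W, r) = (-2 + r)/(7 + W)
R = -3 (R = 2 - 5 = -3)
J = -260 (J = 4 - ((3*(6 + 3))*5 - 3)*2 = 4 - ((3*9)*5 - 3)*2 = 4 - (27*5 - 3)*2 = 4 - (135 - 3)*2 = 4 - 132*2 = 4 - 1*264 = 4 - 264 = -260)
s(13, -3)*(J - 155) = ((-2 - 3)/(7 + 13))*(-260 - 155) = (-5/20)*(-415) = ((1/20)*(-5))*(-415) = -¼*(-415) = 415/4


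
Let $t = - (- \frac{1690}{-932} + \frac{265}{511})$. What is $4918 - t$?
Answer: $\frac{1171658953}{238126} \approx 4920.3$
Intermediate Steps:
$t = - \frac{555285}{238126}$ ($t = - (\left(-1690\right) \left(- \frac{1}{932}\right) + 265 \cdot \frac{1}{511}) = - (\frac{845}{466} + \frac{265}{511}) = \left(-1\right) \frac{555285}{238126} = - \frac{555285}{238126} \approx -2.3319$)
$4918 - t = 4918 - - \frac{555285}{238126} = 4918 + \frac{555285}{238126} = \frac{1171658953}{238126}$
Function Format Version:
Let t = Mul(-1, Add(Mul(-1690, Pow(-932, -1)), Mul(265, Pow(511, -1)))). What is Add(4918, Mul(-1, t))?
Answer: Rational(1171658953, 238126) ≈ 4920.3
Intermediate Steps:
t = Rational(-555285, 238126) (t = Mul(-1, Add(Mul(-1690, Rational(-1, 932)), Mul(265, Rational(1, 511)))) = Mul(-1, Add(Rational(845, 466), Rational(265, 511))) = Mul(-1, Rational(555285, 238126)) = Rational(-555285, 238126) ≈ -2.3319)
Add(4918, Mul(-1, t)) = Add(4918, Mul(-1, Rational(-555285, 238126))) = Add(4918, Rational(555285, 238126)) = Rational(1171658953, 238126)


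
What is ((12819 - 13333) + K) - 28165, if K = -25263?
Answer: -53942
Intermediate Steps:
((12819 - 13333) + K) - 28165 = ((12819 - 13333) - 25263) - 28165 = (-514 - 25263) - 28165 = -25777 - 28165 = -53942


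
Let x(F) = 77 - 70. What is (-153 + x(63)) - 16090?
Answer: -16236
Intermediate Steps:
x(F) = 7
(-153 + x(63)) - 16090 = (-153 + 7) - 16090 = -146 - 16090 = -16236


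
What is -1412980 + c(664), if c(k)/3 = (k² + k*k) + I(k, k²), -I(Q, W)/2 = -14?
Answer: 1232480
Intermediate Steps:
I(Q, W) = 28 (I(Q, W) = -2*(-14) = 28)
c(k) = 84 + 6*k² (c(k) = 3*((k² + k*k) + 28) = 3*((k² + k²) + 28) = 3*(2*k² + 28) = 3*(28 + 2*k²) = 84 + 6*k²)
-1412980 + c(664) = -1412980 + (84 + 6*664²) = -1412980 + (84 + 6*440896) = -1412980 + (84 + 2645376) = -1412980 + 2645460 = 1232480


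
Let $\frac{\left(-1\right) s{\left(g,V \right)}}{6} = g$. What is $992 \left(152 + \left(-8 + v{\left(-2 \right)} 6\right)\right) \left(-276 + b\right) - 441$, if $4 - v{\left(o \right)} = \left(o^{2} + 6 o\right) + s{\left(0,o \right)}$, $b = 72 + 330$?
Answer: $26997831$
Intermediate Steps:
$s{\left(g,V \right)} = - 6 g$
$b = 402$
$v{\left(o \right)} = 4 - o^{2} - 6 o$ ($v{\left(o \right)} = 4 - \left(\left(o^{2} + 6 o\right) - 0\right) = 4 - \left(\left(o^{2} + 6 o\right) + 0\right) = 4 - \left(o^{2} + 6 o\right) = 4 - o^{2} - 6 o$)
$992 \left(152 + \left(-8 + v{\left(-2 \right)} 6\right)\right) \left(-276 + b\right) - 441 = 992 \left(152 - \left(8 - \left(4 - \left(-2\right)^{2} - -12\right) 6\right)\right) \left(-276 + 402\right) - 441 = 992 \left(152 - \left(8 - \left(4 - 4 + 12\right) 6\right)\right) 126 - 441 = 992 \left(152 + \left(-8 + 12 \cdot 6\right)\right) 126 - 441 = 992 \left(152 + \left(-8 + 72\right)\right) 126 - 441 = 992 \left(152 + 64\right) 126 - 441 = 992 \cdot 216 \cdot 126 - 441 = 992 \cdot 27216 - 441 = 26998272 - 441 = 26997831$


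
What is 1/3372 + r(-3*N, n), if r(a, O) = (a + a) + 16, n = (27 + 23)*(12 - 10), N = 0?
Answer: 53953/3372 ≈ 16.000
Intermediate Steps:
n = 100 (n = 50*2 = 100)
r(a, O) = 16 + 2*a (r(a, O) = 2*a + 16 = 16 + 2*a)
1/3372 + r(-3*N, n) = 1/3372 + (16 + 2*(-3*0)) = 1/3372 + (16 + 2*0) = 1/3372 + (16 + 0) = 1/3372 + 16 = 53953/3372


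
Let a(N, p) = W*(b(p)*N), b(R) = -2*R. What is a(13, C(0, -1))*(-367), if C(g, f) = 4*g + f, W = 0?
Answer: 0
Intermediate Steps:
C(g, f) = f + 4*g
a(N, p) = 0 (a(N, p) = 0*((-2*p)*N) = 0*(-2*N*p) = 0)
a(13, C(0, -1))*(-367) = 0*(-367) = 0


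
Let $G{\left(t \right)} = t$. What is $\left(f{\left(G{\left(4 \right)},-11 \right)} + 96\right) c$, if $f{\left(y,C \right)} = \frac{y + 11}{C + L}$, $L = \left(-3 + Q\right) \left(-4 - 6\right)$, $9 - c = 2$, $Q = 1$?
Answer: $\frac{2051}{3} \approx 683.67$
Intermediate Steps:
$c = 7$ ($c = 9 - 2 = 7$)
$L = 20$ ($L = \left(-3 + 1\right) \left(-4 - 6\right) = \left(-2\right) \left(-10\right) = 20$)
$f{\left(y,C \right)} = \frac{11 + y}{20 + C}$ ($f{\left(y,C \right)} = \frac{y + 11}{C + 20} = \frac{11 + y}{20 + C}$)
$\left(f{\left(G{\left(4 \right)},-11 \right)} + 96\right) c = \left(\frac{11 + 4}{20 - 11} + 96\right) 7 = \left(\frac{1}{9} \cdot 15 + 96\right) 7 = \left(\frac{5}{3} + 96\right) 7 = \frac{293}{3} \cdot 7 = \frac{2051}{3}$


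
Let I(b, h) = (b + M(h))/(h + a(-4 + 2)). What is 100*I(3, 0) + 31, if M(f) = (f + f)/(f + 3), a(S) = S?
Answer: -119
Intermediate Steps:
M(f) = 2*f/(3 + f) (M(f) = (2*f)/(3 + f) = 2*f/(3 + f))
I(b, h) = (b + 2*h/(3 + h))/(-2 + h) (I(b, h) = (b + 2*h/(3 + h))/(h + (-4 + 2)) = (b + 2*h/(3 + h))/(h - 2) = (b + 2*h/(3 + h))/(-2 + h))
100*I(3, 0) + 31 = 100*((2*0 + 3*(3 + 0))/((-2 + 0)*(3 + 0))) + 31 = 100*((0 + 3*3)/(-2*3)) + 31 = 100*(-½*⅓*(0 + 9)) + 31 = 100*(-½*⅓*9) + 31 = 100*(-3/2) + 31 = -150 + 31 = -119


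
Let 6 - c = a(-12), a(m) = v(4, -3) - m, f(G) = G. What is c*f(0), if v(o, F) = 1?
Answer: 0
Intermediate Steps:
a(m) = 1 - m
c = -7 (c = 6 - (1 - 1*(-12)) = 6 - (1 + 12) = 6 - 1*13 = 6 - 13 = -7)
c*f(0) = -7*0 = 0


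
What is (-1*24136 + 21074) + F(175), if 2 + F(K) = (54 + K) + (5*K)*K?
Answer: 150290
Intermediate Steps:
F(K) = 52 + K + 5*K² (F(K) = -2 + ((54 + K) + (5*K)*K) = -2 + ((54 + K) + 5*K²) = -2 + (54 + K + 5*K²) = 52 + K + 5*K²)
(-1*24136 + 21074) + F(175) = (-1*24136 + 21074) + (52 + 175 + 5*175²) = (-24136 + 21074) + (52 + 175 + 5*30625) = -3062 + (52 + 175 + 153125) = -3062 + 153352 = 150290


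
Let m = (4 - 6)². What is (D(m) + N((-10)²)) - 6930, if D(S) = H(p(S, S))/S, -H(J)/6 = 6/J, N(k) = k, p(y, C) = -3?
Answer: -6827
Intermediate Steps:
H(J) = -36/J
m = 4 (m = (-2)² = 4)
D(S) = 12/S (D(S) = (-36/(-3))/S = (-36*(-⅓))/S = 12/S)
(D(m) + N((-10)²)) - 6930 = (12/4 + (-10)²) - 6930 = (12*(¼) + 100) - 6930 = (3 + 100) - 6930 = 103 - 6930 = -6827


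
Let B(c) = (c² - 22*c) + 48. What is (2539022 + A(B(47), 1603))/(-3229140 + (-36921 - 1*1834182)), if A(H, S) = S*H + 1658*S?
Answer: -2385755/1700081 ≈ -1.4033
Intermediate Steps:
B(c) = 48 + c² - 22*c
A(H, S) = 1658*S + H*S (A(H, S) = H*S + 1658*S = 1658*S + H*S)
(2539022 + A(B(47), 1603))/(-3229140 + (-36921 - 1*1834182)) = (2539022 + 1603*(1658 + (48 + 47² - 22*47)))/(-3229140 + (-36921 - 1*1834182)) = (2539022 + 1603*(1658 + (48 + 2209 - 1034)))/(-3229140 + (-36921 - 1834182)) = (2539022 + 1603*(1658 + 1223))/(-3229140 - 1871103) = (2539022 + 1603*2881)/(-5100243) = (2539022 + 4618243)*(-1/5100243) = 7157265*(-1/5100243) = -2385755/1700081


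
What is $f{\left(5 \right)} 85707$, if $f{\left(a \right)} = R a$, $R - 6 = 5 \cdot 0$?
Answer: $2571210$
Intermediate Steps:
$R = 6$ ($R = 6 + 5 \cdot 0 = 6 + 0 = 6$)
$f{\left(a \right)} = 6 a$
$f{\left(5 \right)} 85707 = 6 \cdot 5 \cdot 85707 = 30 \cdot 85707 = 2571210$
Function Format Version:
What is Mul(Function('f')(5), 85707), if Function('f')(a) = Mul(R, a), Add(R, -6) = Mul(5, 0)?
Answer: 2571210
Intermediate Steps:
R = 6 (R = Add(6, Mul(5, 0)) = Add(6, 0) = 6)
Function('f')(a) = Mul(6, a)
Mul(Function('f')(5), 85707) = Mul(Mul(6, 5), 85707) = Mul(30, 85707) = 2571210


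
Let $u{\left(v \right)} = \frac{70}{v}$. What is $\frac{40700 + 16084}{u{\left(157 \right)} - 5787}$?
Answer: $- \frac{8915088}{908489} \approx -9.8131$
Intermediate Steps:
$\frac{40700 + 16084}{u{\left(157 \right)} - 5787} = \frac{40700 + 16084}{\frac{70}{157} - 5787} = \frac{56784}{70 \cdot \frac{1}{157} - 5787} = \frac{56784}{\frac{70}{157} - 5787} = \frac{56784}{- \frac{908489}{157}} = 56784 \left(- \frac{157}{908489}\right) = - \frac{8915088}{908489}$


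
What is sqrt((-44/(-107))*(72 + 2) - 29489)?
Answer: I*sqrt(337271169)/107 ≈ 171.64*I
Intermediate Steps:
sqrt((-44/(-107))*(72 + 2) - 29489) = sqrt(-44*(-1/107)*74 - 29489) = sqrt((44/107)*74 - 29489) = sqrt(3256/107 - 29489) = sqrt(-3152067/107) = I*sqrt(337271169)/107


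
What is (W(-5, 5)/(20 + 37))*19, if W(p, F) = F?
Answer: 5/3 ≈ 1.6667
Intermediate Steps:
(W(-5, 5)/(20 + 37))*19 = (5/(20 + 37))*19 = (5/57)*19 = 5/3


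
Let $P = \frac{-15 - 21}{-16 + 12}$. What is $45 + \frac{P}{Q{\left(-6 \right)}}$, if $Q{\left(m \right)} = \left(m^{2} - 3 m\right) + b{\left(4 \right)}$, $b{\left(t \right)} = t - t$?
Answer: $\frac{271}{6} \approx 45.167$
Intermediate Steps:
$b{\left(t \right)} = 0$
$Q{\left(m \right)} = m^{2} - 3 m$ ($Q{\left(m \right)} = \left(m^{2} - 3 m\right) + 0 = m^{2} - 3 m$)
$P = 9$ ($P = - \frac{36}{-4} = \left(-36\right) \left(- \frac{1}{4}\right) = 9$)
$45 + \frac{P}{Q{\left(-6 \right)}} = 45 + \frac{9}{\left(-6\right) \left(-3 - 6\right)} = 45 + \frac{9}{\left(-6\right) \left(-9\right)} = 45 + \frac{9}{54} = 45 + 9 \cdot \frac{1}{54} = 45 + \frac{1}{6} = \frac{271}{6}$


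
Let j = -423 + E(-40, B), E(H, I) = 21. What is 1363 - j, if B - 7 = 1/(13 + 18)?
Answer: 1765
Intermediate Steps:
B = 218/31 (B = 7 + 1/(13 + 18) = 7 + 1/31 = 218/31 ≈ 7.0323)
j = -402 (j = -423 + 21 = -402)
1363 - j = 1363 - 1*(-402) = 1363 + 402 = 1765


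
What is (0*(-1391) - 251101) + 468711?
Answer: 217610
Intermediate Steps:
(0*(-1391) - 251101) + 468711 = (0 - 251101) + 468711 = -251101 + 468711 = 217610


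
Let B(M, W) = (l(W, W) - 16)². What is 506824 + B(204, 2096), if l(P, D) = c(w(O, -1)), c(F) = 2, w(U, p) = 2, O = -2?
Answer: 507020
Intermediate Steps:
l(P, D) = 2
B(M, W) = 196 (B(M, W) = (2 - 16)² = (-14)² = 196)
506824 + B(204, 2096) = 506824 + 196 = 507020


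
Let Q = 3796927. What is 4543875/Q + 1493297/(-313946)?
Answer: -4243408317569/1192030043942 ≈ -3.5598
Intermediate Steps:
4543875/Q + 1493297/(-313946) = 4543875/3796927 + 1493297/(-313946) = 4543875*(1/3796927) + 1493297*(-1/313946) = 4543875/3796927 - 1493297/313946 = -4243408317569/1192030043942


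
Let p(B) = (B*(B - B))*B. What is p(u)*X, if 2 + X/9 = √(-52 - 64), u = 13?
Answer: 0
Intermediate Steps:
p(B) = 0 (p(B) = (B*0)*B = 0*B = 0)
X = -18 + 18*I*√29 (X = -18 + 9*√(-52 - 64) = -18 + 9*√(-116) = -18 + 9*(2*I*√29) = -18 + 18*I*√29 ≈ -18.0 + 96.933*I)
p(u)*X = 0*(-18 + 18*I*√29) = 0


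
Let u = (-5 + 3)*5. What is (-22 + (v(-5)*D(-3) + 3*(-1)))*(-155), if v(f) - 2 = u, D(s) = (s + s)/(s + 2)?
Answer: 11315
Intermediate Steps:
D(s) = 2*s/(2 + s) (D(s) = (2*s)/(2 + s) = 2*s/(2 + s))
u = -10 (u = -2*5 = -10)
v(f) = -8 (v(f) = 2 - 10 = -8)
(-22 + (v(-5)*D(-3) + 3*(-1)))*(-155) = (-22 + (-16*(-3)/(2 - 3) + 3*(-1)))*(-155) = (-22 + (-16*(-3)/(-1) - 3))*(-155) = (-22 + (-16*(-3)*(-1) - 3))*(-155) = (-22 + (-8*6 - 3))*(-155) = (-22 + (-48 - 3))*(-155) = (-22 - 51)*(-155) = -73*(-155) = 11315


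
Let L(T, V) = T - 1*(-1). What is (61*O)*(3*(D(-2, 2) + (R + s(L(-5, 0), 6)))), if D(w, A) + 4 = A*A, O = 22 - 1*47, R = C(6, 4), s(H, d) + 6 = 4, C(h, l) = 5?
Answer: -13725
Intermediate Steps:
L(T, V) = 1 + T (L(T, V) = T + 1 = 1 + T)
s(H, d) = -2 (s(H, d) = -6 + 4 = -2)
R = 5
O = -25 (O = 22 - 47 = -25)
D(w, A) = -4 + A**2 (D(w, A) = -4 + A*A = -4 + A**2)
(61*O)*(3*(D(-2, 2) + (R + s(L(-5, 0), 6)))) = (61*(-25))*(3*((-4 + 2**2) + (5 - 2))) = -4575*((-4 + 4) + 3) = -4575*(0 + 3) = -4575*3 = -1525*9 = -13725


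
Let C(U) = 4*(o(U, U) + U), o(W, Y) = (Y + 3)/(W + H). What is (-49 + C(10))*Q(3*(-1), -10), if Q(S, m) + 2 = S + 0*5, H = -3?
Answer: 55/7 ≈ 7.8571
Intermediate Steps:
Q(S, m) = -2 + S (Q(S, m) = -2 + (S + 0*5) = -2 + (S + 0) = -2 + S)
o(W, Y) = (3 + Y)/(-3 + W) (o(W, Y) = (Y + 3)/(W - 3) = (3 + Y)/(-3 + W))
C(U) = 4*U + 4*(3 + U)/(-3 + U) (C(U) = 4*((3 + U)/(-3 + U) + U) = 4*(U + (3 + U)/(-3 + U)) = 4*U + 4*(3 + U)/(-3 + U))
(-49 + C(10))*Q(3*(-1), -10) = (-49 + 4*(3 + 10² - 2*10)/(-3 + 10))*(-2 + 3*(-1)) = (-49 + 4*(3 + 100 - 20)/7)*(-2 - 3) = (-49 + 4*(⅐)*83)*(-5) = (-49 + 332/7)*(-5) = -11/7*(-5) = 55/7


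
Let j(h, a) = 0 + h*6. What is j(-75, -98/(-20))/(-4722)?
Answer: 75/787 ≈ 0.095299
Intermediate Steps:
j(h, a) = 6*h (j(h, a) = 0 + 6*h = 6*h)
j(-75, -98/(-20))/(-4722) = (6*(-75))/(-4722) = -450*(-1/4722) = 75/787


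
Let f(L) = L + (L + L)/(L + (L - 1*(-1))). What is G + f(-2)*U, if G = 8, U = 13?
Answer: -⅔ ≈ -0.66667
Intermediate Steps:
f(L) = L + 2*L/(1 + 2*L) (f(L) = L + (2*L)/(L + (L + 1)) = L + (2*L)/(L + (1 + L)) = L + (2*L)/(1 + 2*L) = L + 2*L/(1 + 2*L))
G + f(-2)*U = 8 - 2*(3 + 2*(-2))/(1 + 2*(-2))*13 = 8 - 2*(3 - 4)/(1 - 4)*13 = 8 - 2*(-1)/(-3)*13 = 8 - 2*(-⅓)*(-1)*13 = 8 - ⅔*13 = 8 - 26/3 = -⅔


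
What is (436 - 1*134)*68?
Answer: 20536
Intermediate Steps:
(436 - 1*134)*68 = (436 - 134)*68 = 302*68 = 20536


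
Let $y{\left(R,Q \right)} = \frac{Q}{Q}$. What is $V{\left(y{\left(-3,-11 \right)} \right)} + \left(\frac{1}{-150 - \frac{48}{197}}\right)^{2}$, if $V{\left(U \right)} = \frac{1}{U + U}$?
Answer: $\frac{438059611}{876041604} \approx 0.50004$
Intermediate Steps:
$y{\left(R,Q \right)} = 1$
$V{\left(U \right)} = \frac{1}{2 U}$
$V{\left(y{\left(-3,-11 \right)} \right)} + \left(\frac{1}{-150 - \frac{48}{197}}\right)^{2} = \frac{1}{2 \cdot 1} + \left(\frac{1}{-150 - \frac{48}{197}}\right)^{2} = \frac{1}{2} \cdot 1 + \left(\frac{1}{-150 - \frac{48}{197}}\right)^{2} = \frac{1}{2} + \left(\frac{1}{-150 - \frac{48}{197}}\right)^{2} = \frac{1}{2} + \left(\frac{1}{- \frac{29598}{197}}\right)^{2} = \frac{1}{2} + \left(- \frac{197}{29598}\right)^{2} = \frac{1}{2} + \frac{38809}{876041604} = \frac{438059611}{876041604}$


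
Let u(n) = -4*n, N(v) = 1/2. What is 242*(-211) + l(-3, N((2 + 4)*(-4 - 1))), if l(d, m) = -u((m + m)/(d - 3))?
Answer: -153188/3 ≈ -51063.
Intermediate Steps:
N(v) = ½
l(d, m) = 8*m/(-3 + d) (l(d, m) = -(-4)*(m + m)/(d - 3) = -(-4)*(2*m)/(-3 + d) = -(-4)*2*m/(-3 + d) = -(-8)*m/(-3 + d) = 8*m/(-3 + d))
242*(-211) + l(-3, N((2 + 4)*(-4 - 1))) = 242*(-211) + 8*(½)/(-3 - 3) = -51062 + 8*(½)/(-6) = -51062 + 8*(½)*(-⅙) = -51062 - ⅔ = -153188/3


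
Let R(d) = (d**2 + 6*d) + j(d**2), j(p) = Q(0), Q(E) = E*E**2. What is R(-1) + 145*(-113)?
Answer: -16390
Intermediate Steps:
Q(E) = E**3
j(p) = 0 (j(p) = 0**3 = 0)
R(d) = d**2 + 6*d (R(d) = (d**2 + 6*d) + 0 = d**2 + 6*d)
R(-1) + 145*(-113) = -(6 - 1) + 145*(-113) = -1*5 - 16385 = -5 - 16385 = -16390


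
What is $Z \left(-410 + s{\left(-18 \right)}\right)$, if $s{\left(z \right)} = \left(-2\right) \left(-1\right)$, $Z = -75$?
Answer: $30600$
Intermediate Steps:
$s{\left(z \right)} = 2$
$Z \left(-410 + s{\left(-18 \right)}\right) = - 75 \left(-410 + 2\right) = \left(-75\right) \left(-408\right) = 30600$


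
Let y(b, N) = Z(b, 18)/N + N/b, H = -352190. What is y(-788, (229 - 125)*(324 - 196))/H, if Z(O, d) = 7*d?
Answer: 22138757/461802798080 ≈ 4.7940e-5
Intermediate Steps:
y(b, N) = 126/N + N/b (y(b, N) = (7*18)/N + N/b = 126/N + N/b)
y(-788, (229 - 125)*(324 - 196))/H = (126/(((229 - 125)*(324 - 196))) + ((229 - 125)*(324 - 196))/(-788))/(-352190) = (126/((104*128)) + (104*128)*(-1/788))*(-1/352190) = (126/13312 + 13312*(-1/788))*(-1/352190) = (126*(1/13312) - 3328/197)*(-1/352190) = (63/6656 - 3328/197)*(-1/352190) = -22138757/1311232*(-1/352190) = 22138757/461802798080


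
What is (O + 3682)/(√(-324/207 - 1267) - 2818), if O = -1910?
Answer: -114850408/182675029 - 1772*I*√671071/182675029 ≈ -0.62871 - 0.0079464*I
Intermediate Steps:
(O + 3682)/(√(-324/207 - 1267) - 2818) = (-1910 + 3682)/(√(-324/207 - 1267) - 2818) = 1772/(√(-324*1/207 - 1267) - 2818) = 1772/(√(-36/23 - 1267) - 2818) = 1772/(√(-29177/23) - 2818) = 1772/(I*√671071/23 - 2818) = 1772/(-2818 + I*√671071/23)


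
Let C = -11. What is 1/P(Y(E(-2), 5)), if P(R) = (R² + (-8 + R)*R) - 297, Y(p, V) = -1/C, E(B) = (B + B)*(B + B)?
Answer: -121/36023 ≈ -0.0033590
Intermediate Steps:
E(B) = 4*B² (E(B) = (2*B)*(2*B) = 4*B²)
Y(p, V) = 1/11 (Y(p, V) = -1/(-11) = -1*(-1/11) = 1/11)
P(R) = -297 + R² + R*(-8 + R) (P(R) = (R² + R*(-8 + R)) - 297 = -297 + R² + R*(-8 + R))
1/P(Y(E(-2), 5)) = 1/(-297 - 8*1/11 + 2*(1/11)²) = 1/(-297 - 8/11 + 2*(1/121)) = 1/(-297 - 8/11 + 2/121) = 1/(-36023/121) = -121/36023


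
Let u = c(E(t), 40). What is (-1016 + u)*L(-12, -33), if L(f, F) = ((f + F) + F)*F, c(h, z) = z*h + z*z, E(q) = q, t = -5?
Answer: 988416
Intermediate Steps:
c(h, z) = z**2 + h*z (c(h, z) = h*z + z**2 = z**2 + h*z)
L(f, F) = F*(f + 2*F) (L(f, F) = ((F + f) + F)*F = (f + 2*F)*F = F*(f + 2*F))
u = 1400 (u = 40*(-5 + 40) = 40*35 = 1400)
(-1016 + u)*L(-12, -33) = (-1016 + 1400)*(-33*(-12 + 2*(-33))) = 384*(-33*(-12 - 66)) = 384*(-33*(-78)) = 384*2574 = 988416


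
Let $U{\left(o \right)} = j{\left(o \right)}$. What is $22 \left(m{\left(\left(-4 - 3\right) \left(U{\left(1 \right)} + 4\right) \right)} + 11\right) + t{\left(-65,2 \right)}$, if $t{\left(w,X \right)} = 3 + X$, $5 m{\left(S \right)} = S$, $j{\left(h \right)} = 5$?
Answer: $- \frac{151}{5} \approx -30.2$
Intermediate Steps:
$U{\left(o \right)} = 5$
$m{\left(S \right)} = \frac{S}{5}$
$22 \left(m{\left(\left(-4 - 3\right) \left(U{\left(1 \right)} + 4\right) \right)} + 11\right) + t{\left(-65,2 \right)} = 22 \left(\frac{\left(-4 - 3\right) \left(5 + 4\right)}{5} + 11\right) + \left(3 + 2\right) = 22 \left(\frac{\left(-7\right) 9}{5} + 11\right) + 5 = 22 \left(\frac{1}{5} \left(-63\right) + 11\right) + 5 = 22 \left(- \frac{63}{5} + 11\right) + 5 = 22 \left(- \frac{8}{5}\right) + 5 = - \frac{176}{5} + 5 = - \frac{151}{5}$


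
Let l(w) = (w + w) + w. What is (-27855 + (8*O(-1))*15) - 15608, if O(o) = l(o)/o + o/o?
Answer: -42983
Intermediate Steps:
l(w) = 3*w (l(w) = 2*w + w = 3*w)
O(o) = 4 (O(o) = (3*o)/o + o/o = 3 + 1 = 4)
(-27855 + (8*O(-1))*15) - 15608 = (-27855 + (8*4)*15) - 15608 = (-27855 + 32*15) - 15608 = (-27855 + 480) - 15608 = -27375 - 15608 = -42983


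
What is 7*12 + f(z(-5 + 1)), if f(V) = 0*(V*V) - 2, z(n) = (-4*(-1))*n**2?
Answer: 82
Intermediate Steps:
z(n) = 4*n**2
f(V) = -2 (f(V) = 0*V**2 - 2 = 0 - 2 = -2)
7*12 + f(z(-5 + 1)) = 7*12 - 2 = 84 - 2 = 82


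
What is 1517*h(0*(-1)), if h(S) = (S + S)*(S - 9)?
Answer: 0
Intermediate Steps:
h(S) = 2*S*(-9 + S) (h(S) = (2*S)*(-9 + S) = 2*S*(-9 + S))
1517*h(0*(-1)) = 1517*(2*(0*(-1))*(-9 + 0*(-1))) = 1517*(2*0*(-9 + 0)) = 1517*(2*0*(-9)) = 1517*0 = 0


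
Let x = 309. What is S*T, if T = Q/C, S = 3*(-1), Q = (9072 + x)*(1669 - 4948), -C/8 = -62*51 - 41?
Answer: 92280897/25624 ≈ 3601.3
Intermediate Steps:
C = 25624 (C = -8*(-62*51 - 41) = -8*(-3162 - 41) = -8*(-3203) = 25624)
Q = -30760299 (Q = (9072 + 309)*(1669 - 4948) = 9381*(-3279) = -30760299)
S = -3
T = -30760299/25624 ≈ -1200.4
S*T = -3*(-30760299/25624) = 92280897/25624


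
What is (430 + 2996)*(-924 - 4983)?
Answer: -20237382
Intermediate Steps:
(430 + 2996)*(-924 - 4983) = 3426*(-5907) = -20237382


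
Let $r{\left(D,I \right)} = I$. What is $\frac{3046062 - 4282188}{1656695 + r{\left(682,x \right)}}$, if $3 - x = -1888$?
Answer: $- \frac{206021}{276431} \approx -0.74529$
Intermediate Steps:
$x = 1891$ ($x = 3 - -1888 = 3 + 1888 = 1891$)
$\frac{3046062 - 4282188}{1656695 + r{\left(682,x \right)}} = \frac{3046062 - 4282188}{1656695 + 1891} = - \frac{1236126}{1658586} = \left(-1236126\right) \frac{1}{1658586} = - \frac{206021}{276431}$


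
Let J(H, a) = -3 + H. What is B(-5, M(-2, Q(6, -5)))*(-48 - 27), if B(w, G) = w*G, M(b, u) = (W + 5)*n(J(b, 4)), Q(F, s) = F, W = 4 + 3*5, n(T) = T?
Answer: -45000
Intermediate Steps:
W = 19 (W = 4 + 15 = 19)
M(b, u) = -72 + 24*b (M(b, u) = (19 + 5)*(-3 + b) = 24*(-3 + b) = -72 + 24*b)
B(w, G) = G*w
B(-5, M(-2, Q(6, -5)))*(-48 - 27) = ((-72 + 24*(-2))*(-5))*(-48 - 27) = ((-72 - 48)*(-5))*(-75) = -120*(-5)*(-75) = 600*(-75) = -45000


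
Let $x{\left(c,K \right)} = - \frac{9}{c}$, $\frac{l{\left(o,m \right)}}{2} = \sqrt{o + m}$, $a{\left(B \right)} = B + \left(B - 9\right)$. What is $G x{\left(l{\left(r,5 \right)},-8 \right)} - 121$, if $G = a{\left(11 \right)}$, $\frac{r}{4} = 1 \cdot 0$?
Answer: $-121 - \frac{117 \sqrt{5}}{10} \approx -147.16$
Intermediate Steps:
$r = 0$ ($r = 4 \cdot 1 \cdot 0 = 4 \cdot 0 = 0$)
$a{\left(B \right)} = -9 + 2 B$ ($a{\left(B \right)} = B + \left(-9 + B\right) = -9 + 2 B$)
$G = 13$ ($G = -9 + 2 \cdot 11 = -9 + 22 = 13$)
$l{\left(o,m \right)} = 2 \sqrt{m + o}$ ($l{\left(o,m \right)} = 2 \sqrt{o + m} = 2 \sqrt{m + o}$)
$G x{\left(l{\left(r,5 \right)},-8 \right)} - 121 = 13 \left(- \frac{9}{2 \sqrt{5 + 0}}\right) - 121 = 13 \left(- \frac{9}{2 \sqrt{5}}\right) - 121 = 13 \left(- 9 \frac{\sqrt{5}}{10}\right) - 121 = 13 \left(- \frac{9 \sqrt{5}}{10}\right) - 121 = - \frac{117 \sqrt{5}}{10} - 121 = -121 - \frac{117 \sqrt{5}}{10}$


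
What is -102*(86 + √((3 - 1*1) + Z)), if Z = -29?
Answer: -8772 - 306*I*√3 ≈ -8772.0 - 530.01*I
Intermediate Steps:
-102*(86 + √((3 - 1*1) + Z)) = -102*(86 + √((3 - 1*1) - 29)) = -102*(86 + √((3 - 1) - 29)) = -102*(86 + √(2 - 29)) = -102*(86 + √(-27)) = -102*(86 + 3*I*√3) = -8772 - 306*I*√3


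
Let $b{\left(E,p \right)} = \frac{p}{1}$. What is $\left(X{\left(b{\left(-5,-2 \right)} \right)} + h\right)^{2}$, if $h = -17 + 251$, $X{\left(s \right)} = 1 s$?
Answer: $53824$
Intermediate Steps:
$b{\left(E,p \right)} = p$ ($b{\left(E,p \right)} = p 1 = p$)
$X{\left(s \right)} = s$
$h = 234$
$\left(X{\left(b{\left(-5,-2 \right)} \right)} + h\right)^{2} = \left(-2 + 234\right)^{2} = 232^{2} = 53824$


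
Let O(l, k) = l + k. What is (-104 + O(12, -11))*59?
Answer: -6077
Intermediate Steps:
O(l, k) = k + l
(-104 + O(12, -11))*59 = (-104 + (-11 + 12))*59 = (-104 + 1)*59 = -103*59 = -6077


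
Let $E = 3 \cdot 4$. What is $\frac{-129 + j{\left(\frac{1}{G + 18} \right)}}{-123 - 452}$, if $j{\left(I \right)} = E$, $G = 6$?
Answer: $\frac{117}{575} \approx 0.20348$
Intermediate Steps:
$E = 12$
$j{\left(I \right)} = 12$
$\frac{-129 + j{\left(\frac{1}{G + 18} \right)}}{-123 - 452} = \frac{-129 + 12}{-123 - 452} = - \frac{117}{-575} = \left(-117\right) \left(- \frac{1}{575}\right) = \frac{117}{575}$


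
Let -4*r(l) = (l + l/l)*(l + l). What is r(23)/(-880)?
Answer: 69/220 ≈ 0.31364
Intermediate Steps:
r(l) = -l*(1 + l)/2 (r(l) = -(l + l/l)*(l + l)/4 = -(l + 1)*2*l/4 = -(1 + l)*2*l/4 = -l*(1 + l)/2)
r(23)/(-880) = -1/2*23*(1 + 23)/(-880) = -1/2*23*24*(-1/880) = -276*(-1/880) = 69/220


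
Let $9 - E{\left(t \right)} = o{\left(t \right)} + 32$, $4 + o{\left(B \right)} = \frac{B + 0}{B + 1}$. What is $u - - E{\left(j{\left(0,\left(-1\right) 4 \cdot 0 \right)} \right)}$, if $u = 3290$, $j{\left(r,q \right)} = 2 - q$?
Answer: $\frac{9811}{3} \approx 3270.3$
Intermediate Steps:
$o{\left(B \right)} = -4 + \frac{B}{1 + B}$ ($o{\left(B \right)} = -4 + \frac{B + 0}{B + 1} = -4 + \frac{B}{1 + B}$)
$E{\left(t \right)} = -23 - \frac{-4 - 3 t}{1 + t}$ ($E{\left(t \right)} = 9 - \left(\frac{-4 - 3 t}{1 + t} + 32\right) = 9 - \left(32 + \frac{-4 - 3 t}{1 + t}\right) = -23 - \frac{-4 - 3 t}{1 + t}$)
$u - - E{\left(j{\left(0,\left(-1\right) 4 \cdot 0 \right)} \right)} = 3290 - - \frac{-19 - 20 \left(2 - \left(-1\right) 4 \cdot 0\right)}{1 + \left(2 - \left(-1\right) 4 \cdot 0\right)} = 3290 - - \frac{-19 - 20 \left(2 - \left(-4\right) 0\right)}{1 + \left(2 - \left(-4\right) 0\right)} = 3290 - - \frac{-19 - 20 \left(2 - 0\right)}{1 + \left(2 - 0\right)} = 3290 - - \frac{-19 - 20 \left(2 + 0\right)}{1 + \left(2 + 0\right)} = 3290 - - \frac{-19 - 40}{1 + 2} = 3290 - - \frac{-19 - 40}{3} = 3290 - - \frac{-59}{3} = 3290 - \left(-1\right) \left(- \frac{59}{3}\right) = 3290 - \frac{59}{3} = \frac{9811}{3}$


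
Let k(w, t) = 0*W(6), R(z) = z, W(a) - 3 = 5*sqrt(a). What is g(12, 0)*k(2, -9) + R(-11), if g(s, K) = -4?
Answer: -11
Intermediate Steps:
W(a) = 3 + 5*sqrt(a)
k(w, t) = 0 (k(w, t) = 0*(3 + 5*sqrt(6)) = 0)
g(12, 0)*k(2, -9) + R(-11) = -4*0 - 11 = 0 - 11 = -11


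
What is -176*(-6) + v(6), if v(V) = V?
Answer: 1062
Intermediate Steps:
-176*(-6) + v(6) = -176*(-6) + 6 = -22*(-48) + 6 = 1056 + 6 = 1062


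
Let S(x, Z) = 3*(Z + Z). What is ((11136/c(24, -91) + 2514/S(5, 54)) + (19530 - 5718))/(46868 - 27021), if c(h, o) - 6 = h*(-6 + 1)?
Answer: 14078849/20363022 ≈ 0.69139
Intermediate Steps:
S(x, Z) = 6*Z (S(x, Z) = 3*(2*Z) = 6*Z)
c(h, o) = 6 - 5*h (c(h, o) = 6 + h*(-6 + 1) = 6 + h*(-5) = 6 - 5*h)
((11136/c(24, -91) + 2514/S(5, 54)) + (19530 - 5718))/(46868 - 27021) = ((11136/(6 - 5*24) + 2514/((6*54))) + (19530 - 5718))/(46868 - 27021) = ((11136/(6 - 120) + 2514/324) + 13812)/19847 = ((11136/(-114) + 2514*(1/324)) + 13812)*(1/19847) = ((11136*(-1/114) + 419/54) + 13812)*(1/19847) = ((-1856/19 + 419/54) + 13812)*(1/19847) = (-92263/1026 + 13812)*(1/19847) = (14078849/1026)*(1/19847) = 14078849/20363022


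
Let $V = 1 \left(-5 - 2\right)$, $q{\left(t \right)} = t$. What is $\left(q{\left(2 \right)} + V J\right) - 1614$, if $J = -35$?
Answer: $-1367$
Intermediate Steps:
$V = -7$ ($V = 1 \left(-7\right) = -7$)
$\left(q{\left(2 \right)} + V J\right) - 1614 = \left(2 - -245\right) - 1614 = \left(2 + 245\right) - 1614 = 247 - 1614 = -1367$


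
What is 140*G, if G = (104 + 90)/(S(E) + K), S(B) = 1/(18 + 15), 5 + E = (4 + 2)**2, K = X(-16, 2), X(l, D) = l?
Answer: -896280/527 ≈ -1700.7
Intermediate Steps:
K = -16
E = 31 (E = -5 + (4 + 2)**2 = -5 + 6**2 = -5 + 36 = 31)
S(B) = 1/33
G = -6402/527 (G = (104 + 90)/(1/33 - 16) = 194/(-527/33) = 194*(-33/527) = -6402/527 ≈ -12.148)
140*G = 140*(-6402/527) = -896280/527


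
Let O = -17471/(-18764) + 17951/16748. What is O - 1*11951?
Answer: -469385689125/39282434 ≈ -11949.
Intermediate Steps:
O = 78679609/39282434 (O = -17471*(-1/18764) + 17951*(1/16748) = 17471/18764 + 17951/16748 = 78679609/39282434 ≈ 2.0029)
O - 1*11951 = 78679609/39282434 - 1*11951 = 78679609/39282434 - 11951 = -469385689125/39282434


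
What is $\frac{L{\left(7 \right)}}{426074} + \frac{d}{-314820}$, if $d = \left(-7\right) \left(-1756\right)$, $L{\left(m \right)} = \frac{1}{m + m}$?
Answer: $- \frac{1666406993}{42679832580} \approx -0.039044$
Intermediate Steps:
$L{\left(m \right)} = \frac{1}{2 m}$
$d = 12292$
$\frac{L{\left(7 \right)}}{426074} + \frac{d}{-314820} = \frac{\frac{1}{2} \cdot \frac{1}{7}}{426074} + \frac{12292}{-314820} = \frac{1}{2} \cdot \frac{1}{7} \cdot \frac{1}{426074} + 12292 \left(- \frac{1}{314820}\right) = \frac{1}{14} \cdot \frac{1}{426074} - \frac{3073}{78705} = \frac{1}{5965036} - \frac{3073}{78705} = - \frac{1666406993}{42679832580}$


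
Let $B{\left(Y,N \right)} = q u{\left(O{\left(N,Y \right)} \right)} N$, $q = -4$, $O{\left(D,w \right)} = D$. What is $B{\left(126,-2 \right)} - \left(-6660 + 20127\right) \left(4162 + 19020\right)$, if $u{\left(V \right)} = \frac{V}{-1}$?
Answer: $-312191978$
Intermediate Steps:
$u{\left(V \right)} = - V$ ($u{\left(V \right)} = V \left(-1\right) = - V$)
$B{\left(Y,N \right)} = 4 N^{2}$ ($B{\left(Y,N \right)} = - 4 \left(- N\right) N = 4 N N = 4 N^{2}$)
$B{\left(126,-2 \right)} - \left(-6660 + 20127\right) \left(4162 + 19020\right) = 4 \left(-2\right)^{2} - \left(-6660 + 20127\right) \left(4162 + 19020\right) = 4 \cdot 4 - 13467 \cdot 23182 = 16 - 312191994 = -312191978$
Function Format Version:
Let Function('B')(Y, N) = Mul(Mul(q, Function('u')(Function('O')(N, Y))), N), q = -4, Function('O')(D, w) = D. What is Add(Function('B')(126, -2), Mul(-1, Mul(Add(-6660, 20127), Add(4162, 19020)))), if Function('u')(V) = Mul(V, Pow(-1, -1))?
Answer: -312191978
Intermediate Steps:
Function('u')(V) = Mul(-1, V) (Function('u')(V) = Mul(V, -1) = Mul(-1, V))
Function('B')(Y, N) = Mul(4, Pow(N, 2)) (Function('B')(Y, N) = Mul(Mul(-4, Mul(-1, N)), N) = Mul(Mul(4, N), N) = Mul(4, Pow(N, 2)))
Add(Function('B')(126, -2), Mul(-1, Mul(Add(-6660, 20127), Add(4162, 19020)))) = Add(Mul(4, Pow(-2, 2)), Mul(-1, Mul(Add(-6660, 20127), Add(4162, 19020)))) = Add(Mul(4, 4), Mul(-1, Mul(13467, 23182))) = Add(16, Mul(-1, 312191994)) = Add(16, -312191994) = -312191978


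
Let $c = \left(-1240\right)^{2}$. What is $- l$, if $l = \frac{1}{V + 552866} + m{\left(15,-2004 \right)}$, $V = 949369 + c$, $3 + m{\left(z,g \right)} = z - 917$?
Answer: $\frac{2751050674}{3039835} \approx 905.0$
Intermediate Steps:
$c = 1537600$
$m{\left(z,g \right)} = -920 + z$ ($m{\left(z,g \right)} = -3 + \left(z - 917\right) = -3 + \left(-917 + z\right) = -920 + z$)
$V = 2486969$ ($V = 949369 + 1537600 = 2486969$)
$l = - \frac{2751050674}{3039835}$ ($l = \frac{1}{2486969 + 552866} + \left(-920 + 15\right) = \frac{1}{3039835} - 905 = - \frac{2751050674}{3039835} \approx -905.0$)
$- l = \left(-1\right) \left(- \frac{2751050674}{3039835}\right) = \frac{2751050674}{3039835}$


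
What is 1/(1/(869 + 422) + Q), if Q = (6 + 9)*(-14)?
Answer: -1291/271109 ≈ -0.0047619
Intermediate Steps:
Q = -210 (Q = 15*(-14) = -210)
1/(1/(869 + 422) + Q) = 1/(1/(869 + 422) - 210) = 1/(1/1291 - 210) = 1/(-271109/1291) = -1291/271109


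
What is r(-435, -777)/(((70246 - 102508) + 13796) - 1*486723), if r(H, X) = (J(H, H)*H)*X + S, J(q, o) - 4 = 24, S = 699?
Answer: -9464559/505189 ≈ -18.735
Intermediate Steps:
J(q, o) = 28 (J(q, o) = 4 + 24 = 28)
r(H, X) = 699 + 28*H*X (r(H, X) = (28*H)*X + 699 = 28*H*X + 699 = 699 + 28*H*X)
r(-435, -777)/(((70246 - 102508) + 13796) - 1*486723) = (699 + 28*(-435)*(-777))/(((70246 - 102508) + 13796) - 1*486723) = (699 + 9463860)/((-32262 + 13796) - 486723) = 9464559/(-18466 - 486723) = 9464559/(-505189) = 9464559*(-1/505189) = -9464559/505189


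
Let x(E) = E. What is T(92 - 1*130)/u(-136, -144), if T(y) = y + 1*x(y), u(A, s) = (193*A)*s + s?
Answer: -19/944892 ≈ -2.0108e-5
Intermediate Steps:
u(A, s) = s + 193*A*s (u(A, s) = 193*A*s + s = s + 193*A*s)
T(y) = 2*y (T(y) = y + 1*y = y + y = 2*y)
T(92 - 1*130)/u(-136, -144) = (2*(92 - 1*130))/((-144*(1 + 193*(-136)))) = (2*(92 - 130))/((-144*(1 - 26248))) = (2*(-38))/((-144*(-26247))) = -76/3779568 = -76*1/3779568 = -19/944892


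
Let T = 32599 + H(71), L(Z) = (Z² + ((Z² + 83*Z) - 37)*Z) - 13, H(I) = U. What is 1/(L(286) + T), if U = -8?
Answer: 1/30286516 ≈ 3.3018e-8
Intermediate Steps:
H(I) = -8
L(Z) = -13 + Z² + Z*(-37 + Z² + 83*Z) (L(Z) = (Z² + (-37 + Z² + 83*Z)*Z) - 13 = (Z² + Z*(-37 + Z² + 83*Z)) - 13 = -13 + Z² + Z*(-37 + Z² + 83*Z))
T = 32591 (T = 32599 - 8 = 32591)
1/(L(286) + T) = 1/((-13 + 286³ - 37*286 + 84*286²) + 32591) = 1/((-13 + 23393656 - 10582 + 84*81796) + 32591) = 1/((-13 + 23393656 - 10582 + 6870864) + 32591) = 1/(30253925 + 32591) = 1/30286516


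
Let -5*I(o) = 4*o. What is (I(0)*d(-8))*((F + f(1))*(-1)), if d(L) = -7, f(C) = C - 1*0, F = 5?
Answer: 0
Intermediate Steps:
f(C) = C (f(C) = C + 0 = C)
I(o) = -4*o/5
(I(0)*d(-8))*((F + f(1))*(-1)) = (-⅘*0*(-7))*((5 + 1)*(-1)) = (0*(-7))*(6*(-1)) = 0*(-6) = 0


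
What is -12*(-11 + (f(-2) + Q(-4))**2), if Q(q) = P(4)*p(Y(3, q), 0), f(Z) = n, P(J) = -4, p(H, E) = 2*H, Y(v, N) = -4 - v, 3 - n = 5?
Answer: -34860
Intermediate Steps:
n = -2 (n = 3 - 1*5 = 3 - 5 = -2)
f(Z) = -2
Q(q) = 56 (Q(q) = -8*(-4 - 1*3) = -8*(-4 - 3) = -8*(-7) = -4*(-14) = 56)
-12*(-11 + (f(-2) + Q(-4))**2) = -12*(-11 + (-2 + 56)**2) = -12*(-11 + 54**2) = -12*(-11 + 2916) = -12*2905 = -34860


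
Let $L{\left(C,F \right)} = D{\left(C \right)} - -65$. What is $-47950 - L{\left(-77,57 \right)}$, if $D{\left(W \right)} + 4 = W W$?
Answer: $-53940$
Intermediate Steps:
$D{\left(W \right)} = -4 + W^{2}$ ($D{\left(W \right)} = -4 + W W = -4 + W^{2}$)
$L{\left(C,F \right)} = 61 + C^{2}$ ($L{\left(C,F \right)} = \left(-4 + C^{2}\right) - -65 = \left(-4 + C^{2}\right) + 65 = 61 + C^{2}$)
$-47950 - L{\left(-77,57 \right)} = -47950 - \left(61 + \left(-77\right)^{2}\right) = -47950 - \left(61 + 5929\right) = -47950 - 5990 = -53940$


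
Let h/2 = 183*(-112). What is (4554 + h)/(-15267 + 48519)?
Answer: -6073/5542 ≈ -1.0958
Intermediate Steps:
h = -40992 (h = 2*(183*(-112)) = 2*(-20496) = -40992)
(4554 + h)/(-15267 + 48519) = (4554 - 40992)/(-15267 + 48519) = -36438/33252 = -36438*1/33252 = -6073/5542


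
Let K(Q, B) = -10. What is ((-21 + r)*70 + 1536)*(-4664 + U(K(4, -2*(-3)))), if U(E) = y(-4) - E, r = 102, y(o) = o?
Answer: -33565548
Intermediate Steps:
U(E) = -4 - E
((-21 + r)*70 + 1536)*(-4664 + U(K(4, -2*(-3)))) = ((-21 + 102)*70 + 1536)*(-4664 + (-4 - 1*(-10))) = (81*70 + 1536)*(-4664 + (-4 + 10)) = (5670 + 1536)*(-4664 + 6) = 7206*(-4658) = -33565548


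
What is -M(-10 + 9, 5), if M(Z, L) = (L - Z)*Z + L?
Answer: 1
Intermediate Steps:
M(Z, L) = L + Z*(L - Z) (M(Z, L) = Z*(L - Z) + L = L + Z*(L - Z))
-M(-10 + 9, 5) = -(5 - (-10 + 9)² + 5*(-10 + 9)) = -(5 - 1*(-1)² + 5*(-1)) = -(5 - 1*1 - 5) = -(5 - 1 - 5) = -1*(-1) = 1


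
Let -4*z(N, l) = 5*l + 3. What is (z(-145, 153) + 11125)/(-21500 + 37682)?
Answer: 377/558 ≈ 0.67563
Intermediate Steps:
z(N, l) = -3/4 - 5*l/4 (z(N, l) = -(5*l + 3)/4 = -(3 + 5*l)/4 = -3/4 - 5*l/4)
(z(-145, 153) + 11125)/(-21500 + 37682) = ((-3/4 - 5/4*153) + 11125)/(-21500 + 37682) = ((-3/4 - 765/4) + 11125)/16182 = (-192 + 11125)*(1/16182) = 10933*(1/16182) = 377/558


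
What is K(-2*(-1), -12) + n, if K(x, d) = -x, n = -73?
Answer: -75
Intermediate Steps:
K(-2*(-1), -12) + n = -(-2)*(-1) - 73 = -1*2 - 73 = -2 - 73 = -75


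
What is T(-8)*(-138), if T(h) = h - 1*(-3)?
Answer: 690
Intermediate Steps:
T(h) = 3 + h (T(h) = h + 3 = 3 + h)
T(-8)*(-138) = (3 - 8)*(-138) = -5*(-138) = 690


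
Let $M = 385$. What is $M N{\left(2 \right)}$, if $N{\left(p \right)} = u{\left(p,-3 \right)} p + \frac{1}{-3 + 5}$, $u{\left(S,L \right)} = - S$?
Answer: $- \frac{2695}{2} \approx -1347.5$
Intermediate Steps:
$N{\left(p \right)} = \frac{1}{2} - p^{2}$ ($N{\left(p \right)} = - p p + \frac{1}{-3 + 5} = - p^{2} + \frac{1}{2} = \frac{1}{2} - p^{2}$)
$M N{\left(2 \right)} = 385 \left(\frac{1}{2} - 2^{2}\right) = 385 \left(\frac{1}{2} - 4\right) = 385 \left(- \frac{7}{2}\right) = - \frac{2695}{2}$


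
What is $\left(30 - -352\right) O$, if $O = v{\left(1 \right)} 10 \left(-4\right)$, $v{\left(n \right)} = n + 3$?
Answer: $-61120$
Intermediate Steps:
$v{\left(n \right)} = 3 + n$
$O = -160$ ($O = \left(3 + 1\right) 10 \left(-4\right) = 4 \cdot 10 \left(-4\right) = 40 \left(-4\right) = -160$)
$\left(30 - -352\right) O = \left(30 - -352\right) \left(-160\right) = \left(30 + 352\right) \left(-160\right) = 382 \left(-160\right) = -61120$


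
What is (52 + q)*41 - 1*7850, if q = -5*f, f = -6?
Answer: -4488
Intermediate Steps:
q = 30 (q = -5*(-6) = 30)
(52 + q)*41 - 1*7850 = (52 + 30)*41 - 1*7850 = 82*41 - 7850 = 3362 - 7850 = -4488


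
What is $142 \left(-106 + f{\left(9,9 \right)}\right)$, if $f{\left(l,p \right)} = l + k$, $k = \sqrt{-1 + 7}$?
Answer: $-13774 + 142 \sqrt{6} \approx -13426.0$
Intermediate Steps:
$k = \sqrt{6} \approx 2.4495$
$f{\left(l,p \right)} = l + \sqrt{6}$
$142 \left(-106 + f{\left(9,9 \right)}\right) = 142 \left(-106 + \left(9 + \sqrt{6}\right)\right) = 142 \left(-97 + \sqrt{6}\right) = -13774 + 142 \sqrt{6}$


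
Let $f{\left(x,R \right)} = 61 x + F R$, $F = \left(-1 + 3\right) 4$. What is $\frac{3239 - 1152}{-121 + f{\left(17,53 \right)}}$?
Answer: $\frac{2087}{1340} \approx 1.5575$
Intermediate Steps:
$F = 8$ ($F = 2 \cdot 4 = 8$)
$f{\left(x,R \right)} = 8 R + 61 x$ ($f{\left(x,R \right)} = 61 x + 8 R = 8 R + 61 x$)
$\frac{3239 - 1152}{-121 + f{\left(17,53 \right)}} = \frac{3239 - 1152}{-121 + \left(8 \cdot 53 + 61 \cdot 17\right)} = \frac{2087}{-121 + \left(424 + 1037\right)} = \frac{2087}{-121 + 1461} = \frac{2087}{1340}$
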